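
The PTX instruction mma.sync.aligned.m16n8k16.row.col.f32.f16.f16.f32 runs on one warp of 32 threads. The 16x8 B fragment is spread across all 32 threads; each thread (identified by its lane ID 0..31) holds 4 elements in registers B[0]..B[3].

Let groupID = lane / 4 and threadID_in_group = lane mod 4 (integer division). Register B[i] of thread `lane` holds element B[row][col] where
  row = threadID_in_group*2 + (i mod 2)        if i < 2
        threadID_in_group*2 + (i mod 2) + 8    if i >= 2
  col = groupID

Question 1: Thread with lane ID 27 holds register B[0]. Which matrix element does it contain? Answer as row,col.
6,6

27: G=6,T=3
[0] (3*2+0+0,6) = (6,6)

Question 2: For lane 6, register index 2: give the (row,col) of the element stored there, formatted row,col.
L=6⇒gr=6>>2=1, th=6&3=2
[2]⇒row 2·2+0+8=12  col gr=1

12,1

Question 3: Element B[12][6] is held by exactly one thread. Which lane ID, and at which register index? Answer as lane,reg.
c: 6->gid=6  r: 12->r8=1,tid=2,i&1=0
L=6*4+2=26  i=1*2+0=2

26,2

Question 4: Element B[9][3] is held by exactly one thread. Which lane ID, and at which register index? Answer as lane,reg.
12,3

c=3→G=3  r=9→rhi=1,T=0,p=1
L=3*4+0=12  i=1*2+1=3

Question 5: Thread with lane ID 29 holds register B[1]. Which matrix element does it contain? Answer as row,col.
3,7

lane 29=>29/4=7, 29 mod 4=1
i=1  r:2·1+1+0=>3  c:7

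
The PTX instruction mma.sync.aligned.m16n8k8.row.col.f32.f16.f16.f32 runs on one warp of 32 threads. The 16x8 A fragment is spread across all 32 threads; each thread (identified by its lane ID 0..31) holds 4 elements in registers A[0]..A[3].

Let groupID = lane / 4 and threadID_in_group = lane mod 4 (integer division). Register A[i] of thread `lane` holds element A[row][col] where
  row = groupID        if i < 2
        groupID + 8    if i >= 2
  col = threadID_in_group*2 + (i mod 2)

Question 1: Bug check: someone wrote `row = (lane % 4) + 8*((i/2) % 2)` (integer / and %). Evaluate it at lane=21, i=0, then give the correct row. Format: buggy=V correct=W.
buggy=1 correct=5

`(lane % 4) + 8*((i/2) % 2)`[21,0]->1
lane 21: g=5 (21/4), t=1 (21%4)
i=0: r=5+0=5, c=1*2+0=2
row: 1 vs 5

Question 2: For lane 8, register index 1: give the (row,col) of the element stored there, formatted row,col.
2,1

lane 8: g=2 (8/4), t=0 (8%4)
i=1: r=2+0=2, c=0*2+1=1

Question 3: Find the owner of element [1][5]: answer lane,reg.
r=1→G=1,rhi=0  c=5→T=2,p=1
L=1*4+2=6  i=0*2+1=1

6,1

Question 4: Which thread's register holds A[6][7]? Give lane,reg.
27,1

r: 6->gid=6,r8=0  c: 7->tid=3,i&1=1
L=6*4+3=27  i=0*2+1=1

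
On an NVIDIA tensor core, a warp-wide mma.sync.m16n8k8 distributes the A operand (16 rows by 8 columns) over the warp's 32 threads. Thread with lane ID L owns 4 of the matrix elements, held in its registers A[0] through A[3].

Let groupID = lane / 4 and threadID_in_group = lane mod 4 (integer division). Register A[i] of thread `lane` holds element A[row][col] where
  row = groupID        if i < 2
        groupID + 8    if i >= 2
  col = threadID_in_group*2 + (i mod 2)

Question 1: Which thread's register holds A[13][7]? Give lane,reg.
23,3

r=13⇒gr=5,Rb=1  c=7⇒th=3,odd=1
L=5*4+3=23  i=1*2+1=3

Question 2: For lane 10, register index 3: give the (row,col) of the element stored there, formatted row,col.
L=10->g=10>>2=2, t=10&3=2
[3]->row 2+8=10  col 2·2+1=5

10,5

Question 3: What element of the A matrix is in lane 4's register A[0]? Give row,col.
lane 4: g=1 (4/4), t=0 (4%4)
i=0: r=1+0=1, c=0*2+0=0

1,0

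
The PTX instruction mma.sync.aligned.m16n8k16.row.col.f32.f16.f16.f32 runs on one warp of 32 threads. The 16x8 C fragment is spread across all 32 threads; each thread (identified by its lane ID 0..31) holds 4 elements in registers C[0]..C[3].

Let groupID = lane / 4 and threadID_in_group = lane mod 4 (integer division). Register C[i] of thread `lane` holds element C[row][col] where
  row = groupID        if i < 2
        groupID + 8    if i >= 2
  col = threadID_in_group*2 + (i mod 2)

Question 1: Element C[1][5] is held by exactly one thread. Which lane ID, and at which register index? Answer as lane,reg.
6,1

r=1->g=1,rb=0  c=5->t=2,b0=1
L=1*4+2=6  i=0*2+1=1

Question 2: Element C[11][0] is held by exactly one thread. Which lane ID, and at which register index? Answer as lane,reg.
r=11->g=3,rb=1  c=0->t=0,b0=0
L=3*4+0=12  i=1*2+0=2

12,2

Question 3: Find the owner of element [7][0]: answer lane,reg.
28,0

r=7->g=7,rb=0  c=0->t=0,b0=0
L=7*4+0=28  i=0*2+0=0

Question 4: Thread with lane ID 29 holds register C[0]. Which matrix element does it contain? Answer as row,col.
L=29->gid=29>>2=7, tid=29&3=1
[0]->row 7+0=7  col 1·2+0=2

7,2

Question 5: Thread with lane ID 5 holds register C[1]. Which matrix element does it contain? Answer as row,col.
lane 5: grp=1 (5/4), tig=1 (5%4)
i=1: r=1+0=1, c=1*2+1=3

1,3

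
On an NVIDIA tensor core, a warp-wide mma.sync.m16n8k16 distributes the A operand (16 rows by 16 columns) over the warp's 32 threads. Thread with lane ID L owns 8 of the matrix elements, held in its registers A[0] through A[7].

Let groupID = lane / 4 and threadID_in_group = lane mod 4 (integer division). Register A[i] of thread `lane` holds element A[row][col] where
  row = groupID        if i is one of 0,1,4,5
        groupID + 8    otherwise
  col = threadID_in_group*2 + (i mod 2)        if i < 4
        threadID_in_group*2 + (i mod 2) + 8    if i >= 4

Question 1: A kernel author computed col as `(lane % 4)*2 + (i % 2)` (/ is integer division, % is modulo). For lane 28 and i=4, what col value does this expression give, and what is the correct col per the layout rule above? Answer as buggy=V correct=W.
buggy=0 correct=8

`(lane % 4)*2 + (i % 2)`[28,4]=>0
lane 28=>28/4=7, 28 mod 4=0
i=4  r:7+0=>7  c:2·0+0+8=>8
col: 0 vs 8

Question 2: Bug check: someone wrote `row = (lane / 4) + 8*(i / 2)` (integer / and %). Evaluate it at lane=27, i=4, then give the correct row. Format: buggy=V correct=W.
`(lane / 4) + 8*(i / 2)`[27,4]⇒22
27: gr=6,th=3
[4] (6+0,3*2+0+8) = (6,14)
row: 22 vs 6

buggy=22 correct=6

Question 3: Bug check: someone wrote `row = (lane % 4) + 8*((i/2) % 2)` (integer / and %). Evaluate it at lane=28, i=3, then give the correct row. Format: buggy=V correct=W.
buggy=8 correct=15

`(lane % 4) + 8*((i/2) % 2)`[28,3]->8
lane 28->28/4=7, 28 mod 4=0
i=3  r:7+8->15  c:2·0+1+0->1
row: 8 vs 15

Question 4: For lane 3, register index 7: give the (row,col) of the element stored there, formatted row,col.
L=3->gid=3>>2=0, tid=3&3=3
[7]->row 0+8=8  col 3·2+1+8=15

8,15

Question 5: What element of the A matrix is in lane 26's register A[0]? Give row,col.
lane 26: grp=6 (26/4), tig=2 (26%4)
i=0: r=6+0=6, c=2*2+0+0=4

6,4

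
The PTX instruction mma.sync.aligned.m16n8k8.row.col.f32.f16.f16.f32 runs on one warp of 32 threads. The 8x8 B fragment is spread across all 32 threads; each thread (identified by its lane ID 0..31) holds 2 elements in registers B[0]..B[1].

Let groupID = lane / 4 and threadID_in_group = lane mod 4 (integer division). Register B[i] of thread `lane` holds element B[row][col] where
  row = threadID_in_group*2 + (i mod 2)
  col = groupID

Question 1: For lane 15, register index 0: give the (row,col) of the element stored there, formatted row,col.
6,3

lane 15: grp=3 (15/4), tig=3 (15%4)
i=0: r=3*2+0=6, c=grp=3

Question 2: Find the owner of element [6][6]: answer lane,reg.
c=6⇒gr=6  r=6⇒th=3,odd=0
L=6*4+3=27  i=0=0

27,0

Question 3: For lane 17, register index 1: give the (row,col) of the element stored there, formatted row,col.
17: G=4,T=1
[1] (1*2+1,4) = (3,4)

3,4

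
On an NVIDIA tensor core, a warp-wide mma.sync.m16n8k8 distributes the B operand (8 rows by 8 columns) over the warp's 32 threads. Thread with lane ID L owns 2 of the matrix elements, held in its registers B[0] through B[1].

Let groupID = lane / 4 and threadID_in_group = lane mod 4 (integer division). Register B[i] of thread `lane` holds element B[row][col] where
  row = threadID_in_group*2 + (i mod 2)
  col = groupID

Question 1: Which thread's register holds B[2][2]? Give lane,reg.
c:2=>grp=2  r:2=>tig=1,lo=0
L=2*4+1=9  i=0=0

9,0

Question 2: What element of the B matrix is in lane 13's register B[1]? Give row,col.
3,3

lane 13: grp=3 (13/4), tig=1 (13%4)
i=1: r=1*2+1=3, c=grp=3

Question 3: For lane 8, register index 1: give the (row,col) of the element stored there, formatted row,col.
1,2

lane 8→8/4=2, 8 mod 4=0
i=1  r:2·0+1→1  c:2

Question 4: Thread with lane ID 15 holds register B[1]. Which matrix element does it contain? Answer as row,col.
lane 15→15/4=3, 15 mod 4=3
i=1  r:2·3+1→7  c:3

7,3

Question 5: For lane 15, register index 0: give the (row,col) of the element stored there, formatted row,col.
6,3

15: gid=3,tid=3
[0] (3*2+0,3) = (6,3)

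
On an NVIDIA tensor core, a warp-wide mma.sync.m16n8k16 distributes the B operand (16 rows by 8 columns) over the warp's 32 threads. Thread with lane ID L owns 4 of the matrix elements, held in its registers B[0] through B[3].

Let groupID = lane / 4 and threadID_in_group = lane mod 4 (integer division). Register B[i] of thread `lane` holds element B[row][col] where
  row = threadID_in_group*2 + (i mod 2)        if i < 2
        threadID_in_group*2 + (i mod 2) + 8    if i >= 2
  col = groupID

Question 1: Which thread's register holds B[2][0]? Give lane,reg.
1,0

c=0→G=0  r=2→rhi=0,T=1,p=0
L=0*4+1=1  i=0*2+0=0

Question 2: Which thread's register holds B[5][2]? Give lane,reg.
10,1

c=2→G=2  r=5→rhi=0,T=2,p=1
L=2*4+2=10  i=0*2+1=1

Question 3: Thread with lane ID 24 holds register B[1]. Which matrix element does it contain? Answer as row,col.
1,6

lane 24: grp=6 (24/4), tig=0 (24%4)
i=1: r=0*2+1+0=1, c=grp=6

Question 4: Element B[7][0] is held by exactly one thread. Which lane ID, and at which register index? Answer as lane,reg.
3,1

c=0⇒gr=0  r=7⇒Rb=0,th=3,odd=1
L=0*4+3=3  i=0*2+1=1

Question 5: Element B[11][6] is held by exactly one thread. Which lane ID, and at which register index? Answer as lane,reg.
25,3

c=6⇒gr=6  r=11⇒Rb=1,th=1,odd=1
L=6*4+1=25  i=1*2+1=3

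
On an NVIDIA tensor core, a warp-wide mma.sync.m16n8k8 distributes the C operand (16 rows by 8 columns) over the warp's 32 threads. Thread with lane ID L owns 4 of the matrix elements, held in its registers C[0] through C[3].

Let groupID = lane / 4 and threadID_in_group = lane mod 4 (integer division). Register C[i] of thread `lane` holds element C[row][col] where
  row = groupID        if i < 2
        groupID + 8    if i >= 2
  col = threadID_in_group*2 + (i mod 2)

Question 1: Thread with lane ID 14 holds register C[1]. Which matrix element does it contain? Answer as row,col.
3,5

L=14->gid=14>>2=3, tid=14&3=2
[1]->row 3+0=3  col 2·2+1=5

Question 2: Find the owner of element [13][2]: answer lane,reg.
r=13->g=5,rb=1  c=2->t=1,b0=0
L=5*4+1=21  i=1*2+0=2

21,2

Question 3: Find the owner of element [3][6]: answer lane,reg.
r=3->g=3,rb=0  c=6->t=3,b0=0
L=3*4+3=15  i=0*2+0=0

15,0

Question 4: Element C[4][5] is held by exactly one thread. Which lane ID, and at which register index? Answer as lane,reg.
r:4=>grp=4,rB=0  c:5=>tig=2,lo=1
L=4*4+2=18  i=0*2+1=1

18,1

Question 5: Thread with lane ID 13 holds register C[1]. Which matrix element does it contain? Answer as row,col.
lane 13: G=3 (13/4), T=1 (13%4)
i=1: r=3+0=3, c=1*2+1=3

3,3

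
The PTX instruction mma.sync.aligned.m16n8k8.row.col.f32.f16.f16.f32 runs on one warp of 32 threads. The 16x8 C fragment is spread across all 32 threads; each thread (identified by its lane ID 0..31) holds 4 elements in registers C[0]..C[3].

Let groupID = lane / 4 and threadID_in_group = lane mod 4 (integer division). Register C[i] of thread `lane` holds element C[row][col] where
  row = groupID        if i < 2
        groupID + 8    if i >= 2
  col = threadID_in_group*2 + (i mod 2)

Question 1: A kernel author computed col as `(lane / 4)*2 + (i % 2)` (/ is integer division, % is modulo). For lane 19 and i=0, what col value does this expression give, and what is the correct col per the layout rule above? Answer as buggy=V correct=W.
`(lane / 4)*2 + (i % 2)`[19,0]=>8
19: grp=4,tig=3
[0] (4+0,3*2+0) = (4,6)
col: 8 vs 6

buggy=8 correct=6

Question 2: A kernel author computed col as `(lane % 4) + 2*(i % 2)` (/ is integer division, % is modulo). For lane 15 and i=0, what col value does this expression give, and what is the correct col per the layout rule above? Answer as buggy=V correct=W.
buggy=3 correct=6

`(lane % 4) + 2*(i % 2)`[15,0]→3
15: G=3,T=3
[0] (3+0,3*2+0) = (3,6)
col: 3 vs 6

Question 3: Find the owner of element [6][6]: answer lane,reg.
27,0

r: 6->gid=6,r8=0  c: 6->tid=3,i&1=0
L=6*4+3=27  i=0*2+0=0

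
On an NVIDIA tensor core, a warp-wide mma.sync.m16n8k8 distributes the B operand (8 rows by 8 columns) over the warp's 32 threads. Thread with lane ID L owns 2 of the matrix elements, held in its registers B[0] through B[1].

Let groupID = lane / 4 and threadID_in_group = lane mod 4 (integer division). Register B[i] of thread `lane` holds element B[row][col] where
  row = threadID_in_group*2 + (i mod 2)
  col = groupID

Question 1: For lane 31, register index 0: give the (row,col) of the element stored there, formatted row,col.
lane 31: G=7 (31/4), T=3 (31%4)
i=0: r=3*2+0=6, c=G=7

6,7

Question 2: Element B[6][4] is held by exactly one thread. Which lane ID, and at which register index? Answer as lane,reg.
19,0

c: 4->gid=4  r: 6->tid=3,i&1=0
L=4*4+3=19  i=0=0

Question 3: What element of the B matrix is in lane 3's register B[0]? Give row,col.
lane 3⇒3/4=0, 3 mod 4=3
i=0  r:2·3+0⇒6  c:0

6,0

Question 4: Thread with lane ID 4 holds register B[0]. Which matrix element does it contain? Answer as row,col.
0,1

4: gid=1,tid=0
[0] (0*2+0,1) = (0,1)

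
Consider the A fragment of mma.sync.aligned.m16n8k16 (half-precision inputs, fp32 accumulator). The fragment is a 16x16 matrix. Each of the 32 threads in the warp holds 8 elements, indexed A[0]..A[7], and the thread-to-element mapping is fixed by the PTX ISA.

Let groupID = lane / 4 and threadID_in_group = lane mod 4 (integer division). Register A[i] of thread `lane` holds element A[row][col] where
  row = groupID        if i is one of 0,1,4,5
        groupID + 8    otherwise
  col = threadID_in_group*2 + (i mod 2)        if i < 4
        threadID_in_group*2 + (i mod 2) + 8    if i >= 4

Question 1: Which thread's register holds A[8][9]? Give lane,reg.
r: 8->gid=0,r8=1  c: 9->c8=1,tid=0,i&1=1
L=0*4+0=0  i=1*4+1*2+1=7

0,7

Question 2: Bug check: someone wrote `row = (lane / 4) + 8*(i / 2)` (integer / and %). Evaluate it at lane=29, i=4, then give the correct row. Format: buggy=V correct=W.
`(lane / 4) + 8*(i / 2)`[29,4]=>23
lane 29: grp=7 (29/4), tig=1 (29%4)
i=4: r=7+0=7, c=1*2+0+8=10
row: 23 vs 7

buggy=23 correct=7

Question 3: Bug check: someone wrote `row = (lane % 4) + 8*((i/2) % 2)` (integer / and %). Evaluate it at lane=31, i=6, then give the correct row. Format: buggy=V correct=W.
`(lane % 4) + 8*((i/2) % 2)`[31,6]⇒11
lane 31: gr=7 (31/4), th=3 (31%4)
i=6: r=7+8=15, c=3*2+0+8=14
row: 11 vs 15

buggy=11 correct=15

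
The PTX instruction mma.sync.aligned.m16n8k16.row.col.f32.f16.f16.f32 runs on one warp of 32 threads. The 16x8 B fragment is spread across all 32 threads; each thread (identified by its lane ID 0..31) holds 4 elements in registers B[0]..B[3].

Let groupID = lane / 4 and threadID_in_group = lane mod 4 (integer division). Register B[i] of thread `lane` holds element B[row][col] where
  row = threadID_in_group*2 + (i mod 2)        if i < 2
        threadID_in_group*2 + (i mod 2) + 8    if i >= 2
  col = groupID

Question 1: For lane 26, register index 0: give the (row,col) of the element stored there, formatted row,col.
4,6

lane 26: grp=6 (26/4), tig=2 (26%4)
i=0: r=2*2+0+0=4, c=grp=6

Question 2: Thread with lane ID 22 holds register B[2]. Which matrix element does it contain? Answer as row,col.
22: G=5,T=2
[2] (2*2+0+8,5) = (12,5)

12,5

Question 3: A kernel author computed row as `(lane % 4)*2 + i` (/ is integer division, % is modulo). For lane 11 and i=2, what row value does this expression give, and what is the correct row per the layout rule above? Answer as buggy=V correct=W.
buggy=8 correct=14

`(lane % 4)*2 + i`[11,2]->8
lane 11: g=2 (11/4), t=3 (11%4)
i=2: r=3*2+0+8=14, c=g=2
row: 8 vs 14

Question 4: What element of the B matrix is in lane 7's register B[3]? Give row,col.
15,1

7: G=1,T=3
[3] (3*2+1+8,1) = (15,1)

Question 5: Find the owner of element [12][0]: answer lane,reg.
2,2

c=0⇒gr=0  r=12⇒Rb=1,th=2,odd=0
L=0*4+2=2  i=1*2+0=2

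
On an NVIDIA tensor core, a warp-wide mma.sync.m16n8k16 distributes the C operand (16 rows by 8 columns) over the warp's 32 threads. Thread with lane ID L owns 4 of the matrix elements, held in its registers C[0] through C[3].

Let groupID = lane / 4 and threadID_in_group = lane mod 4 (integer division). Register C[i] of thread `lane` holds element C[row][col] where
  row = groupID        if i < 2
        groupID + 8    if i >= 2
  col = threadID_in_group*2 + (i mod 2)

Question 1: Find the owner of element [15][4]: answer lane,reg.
30,2

r=15⇒gr=7,Rb=1  c=4⇒th=2,odd=0
L=7*4+2=30  i=1*2+0=2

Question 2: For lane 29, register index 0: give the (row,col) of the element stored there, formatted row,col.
lane 29: g=7 (29/4), t=1 (29%4)
i=0: r=7+0=7, c=1*2+0=2

7,2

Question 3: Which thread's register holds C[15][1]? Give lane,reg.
r=15->g=7,rb=1  c=1->t=0,b0=1
L=7*4+0=28  i=1*2+1=3

28,3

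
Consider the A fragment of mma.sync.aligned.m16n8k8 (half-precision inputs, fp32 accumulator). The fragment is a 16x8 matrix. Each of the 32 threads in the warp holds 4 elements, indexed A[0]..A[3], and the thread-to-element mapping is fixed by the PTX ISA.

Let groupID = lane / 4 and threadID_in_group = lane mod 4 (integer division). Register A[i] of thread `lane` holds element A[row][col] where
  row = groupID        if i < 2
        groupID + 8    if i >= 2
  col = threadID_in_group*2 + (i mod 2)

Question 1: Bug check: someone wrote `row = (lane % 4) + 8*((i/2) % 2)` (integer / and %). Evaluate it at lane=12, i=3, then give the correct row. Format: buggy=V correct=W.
`(lane % 4) + 8*((i/2) % 2)`[12,3]->8
12: gid=3,tid=0
[3] (3+8,0*2+1) = (11,1)
row: 8 vs 11

buggy=8 correct=11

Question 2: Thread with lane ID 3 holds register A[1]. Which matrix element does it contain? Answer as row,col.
0,7

lane 3->3/4=0, 3 mod 4=3
i=1  r:0+0->0  c:2·3+1->7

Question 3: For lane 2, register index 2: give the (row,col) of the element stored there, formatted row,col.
L=2→G=2>>2=0, T=2&3=2
[2]→row 0+8=8  col 2·2+0=4

8,4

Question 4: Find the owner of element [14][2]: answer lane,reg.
r=14⇒gr=6,Rb=1  c=2⇒th=1,odd=0
L=6*4+1=25  i=1*2+0=2

25,2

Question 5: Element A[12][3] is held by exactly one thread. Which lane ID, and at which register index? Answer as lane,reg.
17,3

r: 12->gid=4,r8=1  c: 3->tid=1,i&1=1
L=4*4+1=17  i=1*2+1=3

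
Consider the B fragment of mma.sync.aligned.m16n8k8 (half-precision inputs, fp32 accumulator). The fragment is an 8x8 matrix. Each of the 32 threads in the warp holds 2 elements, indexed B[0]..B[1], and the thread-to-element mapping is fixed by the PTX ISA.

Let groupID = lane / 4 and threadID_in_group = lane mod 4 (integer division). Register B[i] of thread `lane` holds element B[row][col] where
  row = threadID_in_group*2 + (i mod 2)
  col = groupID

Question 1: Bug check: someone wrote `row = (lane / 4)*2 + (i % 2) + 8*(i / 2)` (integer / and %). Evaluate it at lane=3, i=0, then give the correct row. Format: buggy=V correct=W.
`(lane / 4)*2 + (i % 2) + 8*(i / 2)`[3,0]->0
3: g=0,t=3
[0] (3*2+0,0) = (6,0)
row: 0 vs 6

buggy=0 correct=6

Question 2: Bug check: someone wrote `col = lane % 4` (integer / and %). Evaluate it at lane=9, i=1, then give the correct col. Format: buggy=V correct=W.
buggy=1 correct=2

`lane % 4`[9,1]=>1
9: grp=2,tig=1
[1] (1*2+1,2) = (3,2)
col: 1 vs 2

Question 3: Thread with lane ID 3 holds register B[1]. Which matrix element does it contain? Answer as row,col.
7,0

L=3=>grp=3>>2=0, tig=3&3=3
[1]=>row 3·2+1=7  col grp=0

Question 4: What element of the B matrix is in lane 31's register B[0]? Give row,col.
6,7

lane 31: G=7 (31/4), T=3 (31%4)
i=0: r=3*2+0=6, c=G=7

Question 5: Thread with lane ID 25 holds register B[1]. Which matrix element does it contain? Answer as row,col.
lane 25: gid=6 (25/4), tid=1 (25%4)
i=1: r=1*2+1=3, c=gid=6

3,6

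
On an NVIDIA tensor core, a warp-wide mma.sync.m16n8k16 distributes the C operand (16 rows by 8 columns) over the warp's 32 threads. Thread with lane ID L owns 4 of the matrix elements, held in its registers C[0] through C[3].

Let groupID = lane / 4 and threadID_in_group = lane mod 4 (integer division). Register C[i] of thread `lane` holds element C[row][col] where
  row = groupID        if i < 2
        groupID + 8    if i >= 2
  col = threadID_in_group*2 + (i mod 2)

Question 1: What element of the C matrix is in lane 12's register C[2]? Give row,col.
11,0

lane 12: gr=3 (12/4), th=0 (12%4)
i=2: r=3+8=11, c=0*2+0=0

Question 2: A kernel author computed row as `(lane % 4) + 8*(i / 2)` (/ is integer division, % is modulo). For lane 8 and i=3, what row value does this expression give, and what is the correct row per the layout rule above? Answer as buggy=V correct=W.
`(lane % 4) + 8*(i / 2)`[8,3]⇒8
L=8⇒gr=8>>2=2, th=8&3=0
[3]⇒row 2+8=10  col 0·2+1=1
row: 8 vs 10

buggy=8 correct=10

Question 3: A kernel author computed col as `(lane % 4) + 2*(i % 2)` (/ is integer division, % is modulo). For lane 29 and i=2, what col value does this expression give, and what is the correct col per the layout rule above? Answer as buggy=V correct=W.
buggy=1 correct=2

`(lane % 4) + 2*(i % 2)`[29,2]→1
29: G=7,T=1
[2] (7+8,1*2+0) = (15,2)
col: 1 vs 2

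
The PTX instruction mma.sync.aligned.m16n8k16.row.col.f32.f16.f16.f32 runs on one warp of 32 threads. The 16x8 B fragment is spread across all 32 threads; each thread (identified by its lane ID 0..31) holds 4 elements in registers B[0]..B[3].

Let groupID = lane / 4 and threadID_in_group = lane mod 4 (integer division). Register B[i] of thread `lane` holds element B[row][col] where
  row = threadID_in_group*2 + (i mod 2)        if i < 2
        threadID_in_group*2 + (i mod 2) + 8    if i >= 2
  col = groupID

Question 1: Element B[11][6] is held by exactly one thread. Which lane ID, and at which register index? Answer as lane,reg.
25,3

c=6→G=6  r=11→rhi=1,T=1,p=1
L=6*4+1=25  i=1*2+1=3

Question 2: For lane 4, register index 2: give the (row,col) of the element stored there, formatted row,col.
8,1

L=4=>grp=4>>2=1, tig=4&3=0
[2]=>row 0·2+0+8=8  col grp=1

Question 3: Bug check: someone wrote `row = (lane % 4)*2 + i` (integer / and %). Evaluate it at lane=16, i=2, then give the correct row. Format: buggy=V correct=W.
`(lane % 4)*2 + i`[16,2]=>2
lane 16=>16/4=4, 16 mod 4=0
i=2  r:2·0+0+8=>8  c:4
row: 2 vs 8

buggy=2 correct=8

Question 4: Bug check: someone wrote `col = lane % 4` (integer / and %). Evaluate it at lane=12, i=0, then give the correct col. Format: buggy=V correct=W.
`lane % 4`[12,0]⇒0
lane 12⇒12/4=3, 12 mod 4=0
i=0  r:2·0+0+0⇒0  c:3
col: 0 vs 3

buggy=0 correct=3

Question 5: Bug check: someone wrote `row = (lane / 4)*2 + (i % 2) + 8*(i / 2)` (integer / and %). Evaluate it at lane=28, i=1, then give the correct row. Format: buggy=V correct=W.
buggy=15 correct=1

`(lane / 4)*2 + (i % 2) + 8*(i / 2)`[28,1]->15
lane 28->28/4=7, 28 mod 4=0
i=1  r:2·0+1+0->1  c:7
row: 15 vs 1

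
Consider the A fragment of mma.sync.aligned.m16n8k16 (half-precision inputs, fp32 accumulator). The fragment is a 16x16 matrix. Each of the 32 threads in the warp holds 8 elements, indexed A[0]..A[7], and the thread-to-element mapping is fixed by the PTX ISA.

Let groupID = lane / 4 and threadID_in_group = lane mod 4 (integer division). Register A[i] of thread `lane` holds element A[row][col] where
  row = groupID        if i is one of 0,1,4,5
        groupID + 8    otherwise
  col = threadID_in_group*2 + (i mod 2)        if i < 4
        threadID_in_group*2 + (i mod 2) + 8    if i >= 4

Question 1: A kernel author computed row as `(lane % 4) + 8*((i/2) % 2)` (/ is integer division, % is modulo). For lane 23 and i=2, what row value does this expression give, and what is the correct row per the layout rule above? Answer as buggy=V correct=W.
`(lane % 4) + 8*((i/2) % 2)`[23,2]->11
23: g=5,t=3
[2] (5+8,3*2+0+0) = (13,6)
row: 11 vs 13

buggy=11 correct=13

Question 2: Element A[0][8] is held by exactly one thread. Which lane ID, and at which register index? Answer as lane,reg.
r=0->g=0,rb=0  c=8->cb=1,t=0,b0=0
L=0*4+0=0  i=1*4+0*2+0=4

0,4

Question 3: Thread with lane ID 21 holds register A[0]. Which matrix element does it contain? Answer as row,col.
21: G=5,T=1
[0] (5+0,1*2+0+0) = (5,2)

5,2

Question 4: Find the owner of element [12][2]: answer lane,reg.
17,2

r: 12->gid=4,r8=1  c: 2->c8=0,tid=1,i&1=0
L=4*4+1=17  i=0*4+1*2+0=2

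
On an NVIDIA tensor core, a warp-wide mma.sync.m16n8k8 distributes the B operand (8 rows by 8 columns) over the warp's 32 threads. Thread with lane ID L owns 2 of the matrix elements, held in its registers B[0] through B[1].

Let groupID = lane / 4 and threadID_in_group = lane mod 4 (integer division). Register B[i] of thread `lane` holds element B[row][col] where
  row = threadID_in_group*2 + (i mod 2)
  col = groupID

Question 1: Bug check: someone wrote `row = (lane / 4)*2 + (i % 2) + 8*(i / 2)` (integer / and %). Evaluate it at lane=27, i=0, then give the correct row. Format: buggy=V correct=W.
buggy=12 correct=6

`(lane / 4)*2 + (i % 2) + 8*(i / 2)`[27,0]->12
27: g=6,t=3
[0] (3*2+0,6) = (6,6)
row: 12 vs 6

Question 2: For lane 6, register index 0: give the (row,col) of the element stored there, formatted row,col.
lane 6: gr=1 (6/4), th=2 (6%4)
i=0: r=2*2+0=4, c=gr=1

4,1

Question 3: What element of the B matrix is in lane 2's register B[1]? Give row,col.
2: grp=0,tig=2
[1] (2*2+1,0) = (5,0)

5,0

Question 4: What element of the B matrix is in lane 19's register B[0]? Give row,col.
19: g=4,t=3
[0] (3*2+0,4) = (6,4)

6,4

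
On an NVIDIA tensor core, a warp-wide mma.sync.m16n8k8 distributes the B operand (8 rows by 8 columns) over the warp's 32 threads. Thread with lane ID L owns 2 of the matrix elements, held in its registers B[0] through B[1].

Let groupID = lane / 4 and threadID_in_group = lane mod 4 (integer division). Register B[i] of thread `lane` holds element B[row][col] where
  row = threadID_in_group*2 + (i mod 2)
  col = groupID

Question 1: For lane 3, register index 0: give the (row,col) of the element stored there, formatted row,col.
lane 3⇒3/4=0, 3 mod 4=3
i=0  r:2·3+0⇒6  c:0

6,0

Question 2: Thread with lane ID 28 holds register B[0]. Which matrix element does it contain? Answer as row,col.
lane 28⇒28/4=7, 28 mod 4=0
i=0  r:2·0+0⇒0  c:7

0,7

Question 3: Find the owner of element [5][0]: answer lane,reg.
2,1

c=0⇒gr=0  r=5⇒th=2,odd=1
L=0*4+2=2  i=1=1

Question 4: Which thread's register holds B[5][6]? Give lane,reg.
c=6⇒gr=6  r=5⇒th=2,odd=1
L=6*4+2=26  i=1=1

26,1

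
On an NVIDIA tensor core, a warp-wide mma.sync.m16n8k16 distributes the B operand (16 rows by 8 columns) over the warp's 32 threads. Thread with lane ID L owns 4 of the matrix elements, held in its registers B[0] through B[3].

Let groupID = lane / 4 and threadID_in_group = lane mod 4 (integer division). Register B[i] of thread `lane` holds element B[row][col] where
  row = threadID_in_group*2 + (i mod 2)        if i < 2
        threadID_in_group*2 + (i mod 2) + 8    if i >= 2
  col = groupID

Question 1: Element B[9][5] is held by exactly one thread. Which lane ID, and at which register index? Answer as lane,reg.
20,3

c=5→G=5  r=9→rhi=1,T=0,p=1
L=5*4+0=20  i=1*2+1=3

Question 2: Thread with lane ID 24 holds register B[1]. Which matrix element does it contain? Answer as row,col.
lane 24->24/4=6, 24 mod 4=0
i=1  r:2·0+1+0->1  c:6

1,6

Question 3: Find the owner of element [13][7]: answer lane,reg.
c=7->g=7  r=13->rb=1,t=2,b0=1
L=7*4+2=30  i=1*2+1=3

30,3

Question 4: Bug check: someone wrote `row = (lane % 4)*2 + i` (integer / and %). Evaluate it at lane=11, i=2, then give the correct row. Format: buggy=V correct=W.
buggy=8 correct=14

`(lane % 4)*2 + i`[11,2]=>8
L=11=>grp=11>>2=2, tig=11&3=3
[2]=>row 3·2+0+8=14  col grp=2
row: 8 vs 14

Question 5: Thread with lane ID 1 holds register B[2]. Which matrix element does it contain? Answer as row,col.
L=1=>grp=1>>2=0, tig=1&3=1
[2]=>row 1·2+0+8=10  col grp=0

10,0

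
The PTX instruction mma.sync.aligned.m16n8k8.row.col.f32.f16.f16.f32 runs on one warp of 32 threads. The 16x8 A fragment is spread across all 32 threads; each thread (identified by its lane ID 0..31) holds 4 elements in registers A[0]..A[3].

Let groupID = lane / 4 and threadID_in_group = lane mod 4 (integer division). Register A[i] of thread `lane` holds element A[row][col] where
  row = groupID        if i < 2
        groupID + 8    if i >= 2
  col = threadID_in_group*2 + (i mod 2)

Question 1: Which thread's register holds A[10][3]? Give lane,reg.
9,3

r=10->g=2,rb=1  c=3->t=1,b0=1
L=2*4+1=9  i=1*2+1=3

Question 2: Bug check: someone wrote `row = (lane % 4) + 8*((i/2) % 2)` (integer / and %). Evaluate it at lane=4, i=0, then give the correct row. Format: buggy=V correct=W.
`(lane % 4) + 8*((i/2) % 2)`[4,0]⇒0
lane 4⇒4/4=1, 4 mod 4=0
i=0  r:1+0⇒1  c:2·0+0⇒0
row: 0 vs 1

buggy=0 correct=1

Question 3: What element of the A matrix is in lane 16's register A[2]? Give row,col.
12,0

lane 16: gid=4 (16/4), tid=0 (16%4)
i=2: r=4+8=12, c=0*2+0=0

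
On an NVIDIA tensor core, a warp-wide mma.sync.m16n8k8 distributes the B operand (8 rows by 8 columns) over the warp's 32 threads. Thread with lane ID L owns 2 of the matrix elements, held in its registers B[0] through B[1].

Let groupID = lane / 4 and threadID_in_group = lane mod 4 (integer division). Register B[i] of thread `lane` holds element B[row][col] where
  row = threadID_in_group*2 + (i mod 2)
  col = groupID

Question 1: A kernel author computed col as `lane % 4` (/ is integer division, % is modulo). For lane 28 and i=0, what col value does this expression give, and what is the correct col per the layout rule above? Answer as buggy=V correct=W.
buggy=0 correct=7

`lane % 4`[28,0]->0
lane 28: g=7 (28/4), t=0 (28%4)
i=0: r=0*2+0=0, c=g=7
col: 0 vs 7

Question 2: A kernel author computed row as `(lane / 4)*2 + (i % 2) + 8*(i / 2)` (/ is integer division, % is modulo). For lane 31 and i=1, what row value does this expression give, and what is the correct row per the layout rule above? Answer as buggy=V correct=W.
`(lane / 4)*2 + (i % 2) + 8*(i / 2)`[31,1]->15
L=31->g=31>>2=7, t=31&3=3
[1]->row 3·2+1=7  col g=7
row: 15 vs 7

buggy=15 correct=7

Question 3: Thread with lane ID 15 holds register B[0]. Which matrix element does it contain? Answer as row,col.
L=15⇒gr=15>>2=3, th=15&3=3
[0]⇒row 3·2+0=6  col gr=3

6,3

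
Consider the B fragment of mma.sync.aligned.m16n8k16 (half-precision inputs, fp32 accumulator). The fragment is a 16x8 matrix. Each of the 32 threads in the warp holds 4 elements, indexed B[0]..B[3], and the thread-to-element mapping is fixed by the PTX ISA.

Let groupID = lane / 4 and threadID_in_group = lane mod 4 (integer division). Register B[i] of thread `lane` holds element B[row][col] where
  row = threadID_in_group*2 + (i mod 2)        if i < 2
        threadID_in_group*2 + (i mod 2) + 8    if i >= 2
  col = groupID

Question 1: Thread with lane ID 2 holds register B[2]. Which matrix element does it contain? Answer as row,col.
12,0

2: G=0,T=2
[2] (2*2+0+8,0) = (12,0)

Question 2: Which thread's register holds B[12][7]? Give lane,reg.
c:7=>grp=7  r:12=>rB=1,tig=2,lo=0
L=7*4+2=30  i=1*2+0=2

30,2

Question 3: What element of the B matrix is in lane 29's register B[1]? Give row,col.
lane 29: G=7 (29/4), T=1 (29%4)
i=1: r=1*2+1+0=3, c=G=7

3,7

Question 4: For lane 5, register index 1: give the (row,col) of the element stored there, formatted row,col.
lane 5: gid=1 (5/4), tid=1 (5%4)
i=1: r=1*2+1+0=3, c=gid=1

3,1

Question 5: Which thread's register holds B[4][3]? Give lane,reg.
14,0

c=3→G=3  r=4→rhi=0,T=2,p=0
L=3*4+2=14  i=0*2+0=0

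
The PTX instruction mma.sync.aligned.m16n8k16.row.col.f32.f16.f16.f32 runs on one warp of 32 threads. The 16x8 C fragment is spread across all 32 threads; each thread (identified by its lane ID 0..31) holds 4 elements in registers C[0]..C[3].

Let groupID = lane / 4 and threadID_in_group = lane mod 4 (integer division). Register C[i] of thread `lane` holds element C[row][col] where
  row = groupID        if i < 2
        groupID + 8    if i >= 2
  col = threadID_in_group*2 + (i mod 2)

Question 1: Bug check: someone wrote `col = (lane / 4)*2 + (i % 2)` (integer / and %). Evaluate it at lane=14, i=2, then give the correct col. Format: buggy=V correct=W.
buggy=6 correct=4

`(lane / 4)*2 + (i % 2)`[14,2]→6
14: G=3,T=2
[2] (3+8,2*2+0) = (11,4)
col: 6 vs 4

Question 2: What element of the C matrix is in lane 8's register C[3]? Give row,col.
10,1

lane 8=>8/4=2, 8 mod 4=0
i=3  r:2+8=>10  c:2·0+1=>1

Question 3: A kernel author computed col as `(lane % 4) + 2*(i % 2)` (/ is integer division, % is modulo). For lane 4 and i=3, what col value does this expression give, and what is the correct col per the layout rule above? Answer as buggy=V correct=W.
`(lane % 4) + 2*(i % 2)`[4,3]⇒2
lane 4: gr=1 (4/4), th=0 (4%4)
i=3: r=1+8=9, c=0*2+1=1
col: 2 vs 1

buggy=2 correct=1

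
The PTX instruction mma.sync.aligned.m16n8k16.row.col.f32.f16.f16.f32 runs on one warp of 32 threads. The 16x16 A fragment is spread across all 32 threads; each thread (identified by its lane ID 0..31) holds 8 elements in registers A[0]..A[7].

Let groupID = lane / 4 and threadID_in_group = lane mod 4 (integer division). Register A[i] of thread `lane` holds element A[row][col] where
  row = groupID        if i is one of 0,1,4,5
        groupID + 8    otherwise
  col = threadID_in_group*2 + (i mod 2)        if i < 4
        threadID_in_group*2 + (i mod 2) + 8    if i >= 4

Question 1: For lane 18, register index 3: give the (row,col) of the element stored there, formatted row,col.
18: g=4,t=2
[3] (4+8,2*2+1+0) = (12,5)

12,5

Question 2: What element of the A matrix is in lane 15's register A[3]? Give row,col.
L=15⇒gr=15>>2=3, th=15&3=3
[3]⇒row 3+8=11  col 3·2+1+0=7

11,7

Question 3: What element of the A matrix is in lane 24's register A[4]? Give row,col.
6,8

lane 24⇒24/4=6, 24 mod 4=0
i=4  r:6+0⇒6  c:2·0+0+8⇒8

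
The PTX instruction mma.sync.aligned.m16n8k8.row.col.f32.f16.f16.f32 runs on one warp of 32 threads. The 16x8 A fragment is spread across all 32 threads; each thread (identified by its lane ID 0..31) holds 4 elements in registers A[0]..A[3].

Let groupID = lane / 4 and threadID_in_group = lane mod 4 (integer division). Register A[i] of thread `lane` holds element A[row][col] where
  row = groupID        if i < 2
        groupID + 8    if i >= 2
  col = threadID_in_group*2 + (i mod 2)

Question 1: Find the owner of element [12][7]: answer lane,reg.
19,3

r=12→G=4,rhi=1  c=7→T=3,p=1
L=4*4+3=19  i=1*2+1=3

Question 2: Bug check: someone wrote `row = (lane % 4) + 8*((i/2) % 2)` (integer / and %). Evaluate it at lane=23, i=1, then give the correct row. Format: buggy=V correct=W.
`(lane % 4) + 8*((i/2) % 2)`[23,1]=>3
lane 23: grp=5 (23/4), tig=3 (23%4)
i=1: r=5+0=5, c=3*2+1=7
row: 3 vs 5

buggy=3 correct=5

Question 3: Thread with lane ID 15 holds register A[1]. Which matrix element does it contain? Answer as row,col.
3,7

lane 15→15/4=3, 15 mod 4=3
i=1  r:3+0→3  c:2·3+1→7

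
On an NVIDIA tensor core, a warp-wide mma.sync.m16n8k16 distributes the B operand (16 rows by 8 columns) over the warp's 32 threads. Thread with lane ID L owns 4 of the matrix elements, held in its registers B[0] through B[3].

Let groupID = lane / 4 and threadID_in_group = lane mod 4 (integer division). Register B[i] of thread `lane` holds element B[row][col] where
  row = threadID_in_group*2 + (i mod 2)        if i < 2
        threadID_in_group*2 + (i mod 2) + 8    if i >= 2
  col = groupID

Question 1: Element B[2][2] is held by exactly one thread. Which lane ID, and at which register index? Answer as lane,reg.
9,0

c:2=>grp=2  r:2=>rB=0,tig=1,lo=0
L=2*4+1=9  i=0*2+0=0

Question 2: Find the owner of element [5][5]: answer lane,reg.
22,1

c=5->g=5  r=5->rb=0,t=2,b0=1
L=5*4+2=22  i=0*2+1=1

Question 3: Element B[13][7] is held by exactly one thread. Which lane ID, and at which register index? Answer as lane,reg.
30,3

c=7→G=7  r=13→rhi=1,T=2,p=1
L=7*4+2=30  i=1*2+1=3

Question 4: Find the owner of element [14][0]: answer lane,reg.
c=0→G=0  r=14→rhi=1,T=3,p=0
L=0*4+3=3  i=1*2+0=2

3,2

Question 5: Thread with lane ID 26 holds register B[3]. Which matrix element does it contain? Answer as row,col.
lane 26⇒26/4=6, 26 mod 4=2
i=3  r:2·2+1+8⇒13  c:6

13,6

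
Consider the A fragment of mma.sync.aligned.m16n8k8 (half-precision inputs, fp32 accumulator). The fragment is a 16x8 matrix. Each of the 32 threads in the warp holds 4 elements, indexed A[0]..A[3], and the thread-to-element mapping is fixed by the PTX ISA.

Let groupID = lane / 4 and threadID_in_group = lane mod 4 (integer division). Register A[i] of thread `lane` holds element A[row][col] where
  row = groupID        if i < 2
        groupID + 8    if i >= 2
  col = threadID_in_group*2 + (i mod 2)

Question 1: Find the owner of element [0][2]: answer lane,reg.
r=0⇒gr=0,Rb=0  c=2⇒th=1,odd=0
L=0*4+1=1  i=0*2+0=0

1,0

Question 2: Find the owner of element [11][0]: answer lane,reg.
12,2

r: 11->gid=3,r8=1  c: 0->tid=0,i&1=0
L=3*4+0=12  i=1*2+0=2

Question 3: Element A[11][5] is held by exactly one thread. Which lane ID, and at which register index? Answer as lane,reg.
14,3

r=11→G=3,rhi=1  c=5→T=2,p=1
L=3*4+2=14  i=1*2+1=3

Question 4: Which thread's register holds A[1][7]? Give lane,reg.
r=1⇒gr=1,Rb=0  c=7⇒th=3,odd=1
L=1*4+3=7  i=0*2+1=1

7,1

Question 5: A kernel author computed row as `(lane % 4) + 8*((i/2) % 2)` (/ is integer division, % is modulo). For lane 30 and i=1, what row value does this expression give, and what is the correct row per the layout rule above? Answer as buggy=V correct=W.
buggy=2 correct=7

`(lane % 4) + 8*((i/2) % 2)`[30,1]->2
lane 30->30/4=7, 30 mod 4=2
i=1  r:7+0->7  c:2·2+1->5
row: 2 vs 7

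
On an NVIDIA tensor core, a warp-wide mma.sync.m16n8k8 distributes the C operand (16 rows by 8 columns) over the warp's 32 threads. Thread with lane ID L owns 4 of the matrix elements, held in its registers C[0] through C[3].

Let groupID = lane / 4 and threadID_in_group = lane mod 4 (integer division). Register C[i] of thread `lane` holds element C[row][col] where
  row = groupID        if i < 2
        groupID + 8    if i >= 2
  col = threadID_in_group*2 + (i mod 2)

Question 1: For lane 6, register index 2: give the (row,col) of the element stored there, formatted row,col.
9,4

lane 6->6/4=1, 6 mod 4=2
i=2  r:1+8->9  c:2·2+0->4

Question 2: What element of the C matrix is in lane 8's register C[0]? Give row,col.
L=8->g=8>>2=2, t=8&3=0
[0]->row 2+0=2  col 0·2+0=0

2,0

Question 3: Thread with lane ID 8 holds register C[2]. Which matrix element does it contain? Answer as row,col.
10,0

lane 8: G=2 (8/4), T=0 (8%4)
i=2: r=2+8=10, c=0*2+0=0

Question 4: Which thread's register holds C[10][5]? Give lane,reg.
r: 10->gid=2,r8=1  c: 5->tid=2,i&1=1
L=2*4+2=10  i=1*2+1=3

10,3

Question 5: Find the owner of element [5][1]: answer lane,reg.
20,1

r: 5->gid=5,r8=0  c: 1->tid=0,i&1=1
L=5*4+0=20  i=0*2+1=1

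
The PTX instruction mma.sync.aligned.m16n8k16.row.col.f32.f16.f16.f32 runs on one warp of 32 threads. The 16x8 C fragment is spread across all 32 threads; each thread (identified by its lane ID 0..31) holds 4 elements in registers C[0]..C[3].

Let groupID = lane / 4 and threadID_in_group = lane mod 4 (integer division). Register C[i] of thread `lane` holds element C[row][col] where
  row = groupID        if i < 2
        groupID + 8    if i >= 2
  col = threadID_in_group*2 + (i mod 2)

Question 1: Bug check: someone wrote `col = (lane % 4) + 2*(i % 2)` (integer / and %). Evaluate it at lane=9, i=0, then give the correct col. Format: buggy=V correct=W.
buggy=1 correct=2

`(lane % 4) + 2*(i % 2)`[9,0]⇒1
lane 9: gr=2 (9/4), th=1 (9%4)
i=0: r=2+0=2, c=1*2+0=2
col: 1 vs 2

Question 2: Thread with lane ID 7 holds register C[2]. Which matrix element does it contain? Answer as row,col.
lane 7->7/4=1, 7 mod 4=3
i=2  r:1+8->9  c:2·3+0->6

9,6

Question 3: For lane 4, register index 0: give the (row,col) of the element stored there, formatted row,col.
lane 4->4/4=1, 4 mod 4=0
i=0  r:1+0->1  c:2·0+0->0

1,0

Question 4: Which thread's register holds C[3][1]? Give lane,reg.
r=3→G=3,rhi=0  c=1→T=0,p=1
L=3*4+0=12  i=0*2+1=1

12,1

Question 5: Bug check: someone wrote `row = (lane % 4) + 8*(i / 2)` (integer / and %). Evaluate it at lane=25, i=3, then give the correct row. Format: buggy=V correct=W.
`(lane % 4) + 8*(i / 2)`[25,3]->9
25: g=6,t=1
[3] (6+8,1*2+1) = (14,3)
row: 9 vs 14

buggy=9 correct=14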